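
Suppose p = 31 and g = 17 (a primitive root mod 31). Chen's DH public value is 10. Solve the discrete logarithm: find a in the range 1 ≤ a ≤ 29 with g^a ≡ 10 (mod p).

Try successive powers of 17 modulo 31:
17^1 ≡ 17
17^2 ≡ 10
Found: a = 2.

2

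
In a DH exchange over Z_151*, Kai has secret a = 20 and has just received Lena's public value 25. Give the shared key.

16

Shared key K = 25^20 mod 151.
25^1 ≡ 25 (mod 151)
25^2 = (25^1)^2 ≡ 25^2 = 625 ≡ 21 (mod 151)
25^4 = (25^2)^2 ≡ 21^2 = 441 ≡ 139 (mod 151)
25^8 = (25^4)^2 ≡ 139^2 = 19321 ≡ 144 (mod 151)
25^16 = (25^8)^2 ≡ 144^2 = 20736 ≡ 49 (mod 151)
25^20 = 25^16 · 25^4 ≡ 49 · 139 ≡ 16 (mod 151).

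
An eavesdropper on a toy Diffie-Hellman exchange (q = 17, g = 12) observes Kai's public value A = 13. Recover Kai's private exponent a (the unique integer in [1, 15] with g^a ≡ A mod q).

4

Try successive powers of 12 modulo 17:
12^1 ≡ 12
12^2 ≡ 8
12^3 ≡ 11
12^4 ≡ 13
Found: a = 4.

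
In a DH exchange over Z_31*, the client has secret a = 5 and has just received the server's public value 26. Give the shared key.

6

Shared key K = 26^5 mod 31.
26^1 ≡ 26 (mod 31)
26^2 = (26^1)^2 ≡ 26^2 = 676 ≡ 25 (mod 31)
26^4 = (26^2)^2 ≡ 25^2 = 625 ≡ 5 (mod 31)
26^5 = 26^4 · 26^1 ≡ 5 · 26 ≡ 6 (mod 31).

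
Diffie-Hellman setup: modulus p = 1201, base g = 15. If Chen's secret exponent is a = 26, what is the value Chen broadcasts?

860

Public value = 15^26 mod 1201.
15^1 ≡ 15 (mod 1201)
15^2 = (15^1)^2 ≡ 15^2 = 225 ≡ 225 (mod 1201)
15^4 = (15^2)^2 ≡ 225^2 = 50625 ≡ 183 (mod 1201)
15^8 = (15^4)^2 ≡ 183^2 = 33489 ≡ 1062 (mod 1201)
15^16 = (15^8)^2 ≡ 1062^2 = 1127844 ≡ 105 (mod 1201)
15^26 = 15^16 · 15^8 · 15^2 ≡ 105 · 1062 · 225 ≡ 860 (mod 1201).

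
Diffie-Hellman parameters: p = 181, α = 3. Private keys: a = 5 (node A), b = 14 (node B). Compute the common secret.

Node B sends B = α^b mod p = 3^14 mod 181.
3^1 ≡ 3 (mod 181)
3^2 = (3^1)^2 ≡ 3^2 = 9 ≡ 9 (mod 181)
3^4 = (3^2)^2 ≡ 9^2 = 81 ≡ 81 (mod 181)
3^8 = (3^4)^2 ≡ 81^2 = 6561 ≡ 45 (mod 181)
3^14 = 3^8 · 3^4 · 3^2 ≡ 45 · 81 · 9 ≡ 44 (mod 181).
So B = 44. Node A then computes K = B^a mod p = 44^5 mod 181.
44^1 ≡ 44 (mod 181)
44^2 = (44^1)^2 ≡ 44^2 = 1936 ≡ 126 (mod 181)
44^4 = (44^2)^2 ≡ 126^2 = 15876 ≡ 129 (mod 181)
44^5 = 44^4 · 44^1 ≡ 129 · 44 ≡ 65 (mod 181).

65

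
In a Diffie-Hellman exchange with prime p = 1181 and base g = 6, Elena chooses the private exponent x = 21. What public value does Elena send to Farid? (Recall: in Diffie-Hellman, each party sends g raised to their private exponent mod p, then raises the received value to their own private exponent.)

269

Public value = 6^21 mod 1181.
6^1 ≡ 6 (mod 1181)
6^2 = (6^1)^2 ≡ 6^2 = 36 ≡ 36 (mod 1181)
6^4 = (6^2)^2 ≡ 36^2 = 1296 ≡ 115 (mod 1181)
6^8 = (6^4)^2 ≡ 115^2 = 13225 ≡ 234 (mod 1181)
6^16 = (6^8)^2 ≡ 234^2 = 54756 ≡ 430 (mod 1181)
6^21 = 6^16 · 6^4 · 6^1 ≡ 430 · 115 · 6 ≡ 269 (mod 1181).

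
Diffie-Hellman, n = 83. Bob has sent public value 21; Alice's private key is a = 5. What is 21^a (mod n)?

3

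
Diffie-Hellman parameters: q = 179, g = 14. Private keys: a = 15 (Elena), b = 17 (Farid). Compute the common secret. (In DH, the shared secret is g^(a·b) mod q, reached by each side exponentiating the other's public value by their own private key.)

Farid sends B = g^b mod q = 14^17 mod 179.
14^1 ≡ 14 (mod 179)
14^2 = (14^1)^2 ≡ 14^2 = 196 ≡ 17 (mod 179)
14^4 = (14^2)^2 ≡ 17^2 = 289 ≡ 110 (mod 179)
14^8 = (14^4)^2 ≡ 110^2 = 12100 ≡ 107 (mod 179)
14^16 = (14^8)^2 ≡ 107^2 = 11449 ≡ 172 (mod 179)
14^17 = 14^16 · 14^1 ≡ 172 · 14 ≡ 81 (mod 179).
So B = 81. Elena then computes K = B^a mod q = 81^15 mod 179.
81^1 ≡ 81 (mod 179)
81^2 = (81^1)^2 ≡ 81^2 = 6561 ≡ 117 (mod 179)
81^4 = (81^2)^2 ≡ 117^2 = 13689 ≡ 85 (mod 179)
81^8 = (81^4)^2 ≡ 85^2 = 7225 ≡ 65 (mod 179)
81^15 = 81^8 · 81^4 · 81^2 · 81^1 ≡ 65 · 85 · 117 · 81 ≡ 61 (mod 179).

61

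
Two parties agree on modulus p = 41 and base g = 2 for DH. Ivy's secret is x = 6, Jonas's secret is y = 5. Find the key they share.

Ivy sends A = g^x mod p = 2^6 mod 41.
2^1 ≡ 2 (mod 41)
2^2 = (2^1)^2 ≡ 2^2 = 4 ≡ 4 (mod 41)
2^4 = (2^2)^2 ≡ 4^2 = 16 ≡ 16 (mod 41)
2^6 = 2^4 · 2^2 ≡ 16 · 4 ≡ 23 (mod 41).
So A = 23. Jonas then computes K = A^y mod p = 23^5 mod 41.
23^1 ≡ 23 (mod 41)
23^2 = (23^1)^2 ≡ 23^2 = 529 ≡ 37 (mod 41)
23^4 = (23^2)^2 ≡ 37^2 = 1369 ≡ 16 (mod 41)
23^5 = 23^4 · 23^1 ≡ 16 · 23 ≡ 40 (mod 41).

40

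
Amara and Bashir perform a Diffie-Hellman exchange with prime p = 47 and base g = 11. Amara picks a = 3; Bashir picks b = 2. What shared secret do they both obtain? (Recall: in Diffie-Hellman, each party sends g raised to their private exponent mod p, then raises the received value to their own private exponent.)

Amara sends A = g^a mod p = 11^3 mod 47.
11^1 ≡ 11 (mod 47)
11^2 = (11^1)^2 ≡ 11^2 = 121 ≡ 27 (mod 47)
11^3 = 11^2 · 11^1 ≡ 27 · 11 ≡ 15 (mod 47).
So A = 15. Bashir then computes K = A^b mod p = 15^2 mod 47.
15^1 ≡ 15 (mod 47)
15^2 = (15^1)^2 ≡ 15^2 = 225 ≡ 37 (mod 47)

37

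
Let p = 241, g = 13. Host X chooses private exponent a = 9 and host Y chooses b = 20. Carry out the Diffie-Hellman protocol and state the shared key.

Host X sends A = g^a mod p = 13^9 mod 241.
13^1 ≡ 13 (mod 241)
13^2 = (13^1)^2 ≡ 13^2 = 169 ≡ 169 (mod 241)
13^4 = (13^2)^2 ≡ 169^2 = 28561 ≡ 123 (mod 241)
13^8 = (13^4)^2 ≡ 123^2 = 15129 ≡ 187 (mod 241)
13^9 = 13^8 · 13^1 ≡ 187 · 13 ≡ 21 (mod 241).
So A = 21. Host Y then computes K = A^b mod p = 21^20 mod 241.
21^1 ≡ 21 (mod 241)
21^2 = (21^1)^2 ≡ 21^2 = 441 ≡ 200 (mod 241)
21^4 = (21^2)^2 ≡ 200^2 = 40000 ≡ 235 (mod 241)
21^8 = (21^4)^2 ≡ 235^2 = 55225 ≡ 36 (mod 241)
21^16 = (21^8)^2 ≡ 36^2 = 1296 ≡ 91 (mod 241)
21^20 = 21^16 · 21^4 ≡ 91 · 235 ≡ 177 (mod 241).

177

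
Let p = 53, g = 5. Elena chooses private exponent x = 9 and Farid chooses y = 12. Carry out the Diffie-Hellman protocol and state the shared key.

42

Elena sends A = g^x mod p = 5^9 mod 53.
5^1 ≡ 5 (mod 53)
5^2 = (5^1)^2 ≡ 5^2 = 25 ≡ 25 (mod 53)
5^4 = (5^2)^2 ≡ 25^2 = 625 ≡ 42 (mod 53)
5^8 = (5^4)^2 ≡ 42^2 = 1764 ≡ 15 (mod 53)
5^9 = 5^8 · 5^1 ≡ 15 · 5 ≡ 22 (mod 53).
So A = 22. Farid then computes K = A^y mod p = 22^12 mod 53.
22^1 ≡ 22 (mod 53)
22^2 = (22^1)^2 ≡ 22^2 = 484 ≡ 7 (mod 53)
22^4 = (22^2)^2 ≡ 7^2 = 49 ≡ 49 (mod 53)
22^8 = (22^4)^2 ≡ 49^2 = 2401 ≡ 16 (mod 53)
22^12 = 22^8 · 22^4 ≡ 16 · 49 ≡ 42 (mod 53).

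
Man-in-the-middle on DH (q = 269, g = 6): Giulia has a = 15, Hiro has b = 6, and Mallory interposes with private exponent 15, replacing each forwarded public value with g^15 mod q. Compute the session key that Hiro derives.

Hiro receives Mallory's public value M = 6^15 mod 269 instead of the honest one.
6^1 ≡ 6 (mod 269)
6^2 = (6^1)^2 ≡ 6^2 = 36 ≡ 36 (mod 269)
6^4 = (6^2)^2 ≡ 36^2 = 1296 ≡ 220 (mod 269)
6^8 = (6^4)^2 ≡ 220^2 = 48400 ≡ 249 (mod 269)
6^15 = 6^8 · 6^4 · 6^2 · 6^1 ≡ 249 · 220 · 36 · 6 ≡ 246 (mod 269).
So M = 246. Hiro computes K = M^6 mod 269.
246^1 ≡ 246 (mod 269)
246^2 = (246^1)^2 ≡ 246^2 = 60516 ≡ 260 (mod 269)
246^4 = (246^2)^2 ≡ 260^2 = 67600 ≡ 81 (mod 269)
246^6 = 246^4 · 246^2 ≡ 81 · 260 ≡ 78 (mod 269).

78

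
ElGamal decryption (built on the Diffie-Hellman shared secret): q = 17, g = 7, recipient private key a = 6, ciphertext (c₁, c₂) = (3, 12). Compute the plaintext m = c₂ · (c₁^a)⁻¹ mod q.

Shared mask s = c₁^a mod q = 3^6 mod 17.
3^1 ≡ 3 (mod 17)
3^2 = (3^1)^2 ≡ 3^2 = 9 ≡ 9 (mod 17)
3^4 = (3^2)^2 ≡ 9^2 = 81 ≡ 13 (mod 17)
3^6 = 3^4 · 3^2 ≡ 13 · 9 ≡ 15 (mod 17).
So s = 15; s⁻¹ ≡ 8 (mod 17).
m = c₂ · s⁻¹ mod 17 = 12 · 8 mod 17 = 11.

11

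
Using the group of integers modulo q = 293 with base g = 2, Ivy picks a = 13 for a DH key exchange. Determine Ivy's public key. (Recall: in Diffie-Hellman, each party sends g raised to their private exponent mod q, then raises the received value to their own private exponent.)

Public value = 2^13 (mod 293).
2^1 ≡ 2 (mod 293)
2^2 = (2^1)^2 ≡ 2^2 = 4 ≡ 4 (mod 293)
2^4 = (2^2)^2 ≡ 4^2 = 16 ≡ 16 (mod 293)
2^8 = (2^4)^2 ≡ 16^2 = 256 ≡ 256 (mod 293)
2^13 = 2^8 · 2^4 · 2^1 ≡ 256 · 16 · 2 ≡ 281 (mod 293).

281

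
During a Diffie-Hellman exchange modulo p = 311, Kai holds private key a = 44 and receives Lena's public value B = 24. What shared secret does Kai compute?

243

Shared key K = 24^44 mod 311.
24^1 ≡ 24 (mod 311)
24^2 = (24^1)^2 ≡ 24^2 = 576 ≡ 265 (mod 311)
24^4 = (24^2)^2 ≡ 265^2 = 70225 ≡ 250 (mod 311)
24^8 = (24^4)^2 ≡ 250^2 = 62500 ≡ 300 (mod 311)
24^16 = (24^8)^2 ≡ 300^2 = 90000 ≡ 121 (mod 311)
24^32 = (24^16)^2 ≡ 121^2 = 14641 ≡ 24 (mod 311)
24^44 = 24^32 · 24^8 · 24^4 ≡ 24 · 300 · 250 ≡ 243 (mod 311).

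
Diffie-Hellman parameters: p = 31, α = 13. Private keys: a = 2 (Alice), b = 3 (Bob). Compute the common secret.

Alice sends A = α^a mod p = 13^2 mod 31.
13^1 ≡ 13 (mod 31)
13^2 = (13^1)^2 ≡ 13^2 = 169 ≡ 14 (mod 31)
So A = 14. Bob then computes K = A^b mod p = 14^3 mod 31.
14^1 ≡ 14 (mod 31)
14^2 = (14^1)^2 ≡ 14^2 = 196 ≡ 10 (mod 31)
14^3 = 14^2 · 14^1 ≡ 10 · 14 ≡ 16 (mod 31).

16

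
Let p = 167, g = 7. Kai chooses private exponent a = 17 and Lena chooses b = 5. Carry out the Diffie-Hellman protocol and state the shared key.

49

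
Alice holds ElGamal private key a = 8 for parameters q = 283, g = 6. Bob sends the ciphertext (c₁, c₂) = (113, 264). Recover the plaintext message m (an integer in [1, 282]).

83

Shared mask s = c₁^a mod q = 113^8 mod 283.
113^1 ≡ 113 (mod 283)
113^2 = (113^1)^2 ≡ 113^2 = 12769 ≡ 34 (mod 283)
113^4 = (113^2)^2 ≡ 34^2 = 1156 ≡ 24 (mod 283)
113^8 = (113^4)^2 ≡ 24^2 = 576 ≡ 10 (mod 283)
So s = 10; s⁻¹ ≡ 85 (mod 283).
m = c₂ · s⁻¹ mod 283 = 264 · 85 mod 283 = 83.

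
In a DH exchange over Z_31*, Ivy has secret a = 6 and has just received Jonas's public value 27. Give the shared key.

4

Shared key K = 27^6 mod 31.
27^1 ≡ 27 (mod 31)
27^2 = (27^1)^2 ≡ 27^2 = 729 ≡ 16 (mod 31)
27^4 = (27^2)^2 ≡ 16^2 = 256 ≡ 8 (mod 31)
27^6 = 27^4 · 27^2 ≡ 8 · 16 ≡ 4 (mod 31).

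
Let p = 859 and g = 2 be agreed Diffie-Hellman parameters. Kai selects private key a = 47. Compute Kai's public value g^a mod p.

778

Public value = 2^47 mod 859.
2^1 ≡ 2 (mod 859)
2^2 = (2^1)^2 ≡ 2^2 = 4 ≡ 4 (mod 859)
2^4 = (2^2)^2 ≡ 4^2 = 16 ≡ 16 (mod 859)
2^8 = (2^4)^2 ≡ 16^2 = 256 ≡ 256 (mod 859)
2^16 = (2^8)^2 ≡ 256^2 = 65536 ≡ 252 (mod 859)
2^32 = (2^16)^2 ≡ 252^2 = 63504 ≡ 797 (mod 859)
2^47 = 2^32 · 2^8 · 2^4 · 2^2 · 2^1 ≡ 797 · 256 · 16 · 4 · 2 ≡ 778 (mod 859).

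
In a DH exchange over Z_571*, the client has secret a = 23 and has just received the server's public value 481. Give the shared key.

Shared key K = 481^23 mod 571.
481^1 ≡ 481 (mod 571)
481^2 = (481^1)^2 ≡ 481^2 = 231361 ≡ 106 (mod 571)
481^4 = (481^2)^2 ≡ 106^2 = 11236 ≡ 387 (mod 571)
481^8 = (481^4)^2 ≡ 387^2 = 149769 ≡ 167 (mod 571)
481^16 = (481^8)^2 ≡ 167^2 = 27889 ≡ 481 (mod 571)
481^23 = 481^16 · 481^4 · 481^2 · 481^1 ≡ 481 · 387 · 106 · 481 ≡ 167 (mod 571).

167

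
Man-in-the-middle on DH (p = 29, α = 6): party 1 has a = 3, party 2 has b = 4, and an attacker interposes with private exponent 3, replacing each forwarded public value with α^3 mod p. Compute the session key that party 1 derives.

Party 1 receives an attacker's public value M = 6^3 mod 29 instead of the honest one.
6^1 ≡ 6 (mod 29)
6^2 = (6^1)^2 ≡ 6^2 = 36 ≡ 7 (mod 29)
6^3 = 6^2 · 6^1 ≡ 7 · 6 ≡ 13 (mod 29).
So M = 13. Party 1 computes K = M^3 mod 29.
13^1 ≡ 13 (mod 29)
13^2 = (13^1)^2 ≡ 13^2 = 169 ≡ 24 (mod 29)
13^3 = 13^2 · 13^1 ≡ 24 · 13 ≡ 22 (mod 29).

22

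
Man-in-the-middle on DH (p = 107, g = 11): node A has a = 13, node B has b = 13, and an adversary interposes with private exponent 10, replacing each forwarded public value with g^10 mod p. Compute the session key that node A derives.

27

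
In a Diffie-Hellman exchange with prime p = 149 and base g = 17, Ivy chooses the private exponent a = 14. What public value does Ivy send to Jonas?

80

Public value = 17^14 (mod 149).
17^1 ≡ 17 (mod 149)
17^2 = (17^1)^2 ≡ 17^2 = 289 ≡ 140 (mod 149)
17^4 = (17^2)^2 ≡ 140^2 = 19600 ≡ 81 (mod 149)
17^8 = (17^4)^2 ≡ 81^2 = 6561 ≡ 5 (mod 149)
17^14 = 17^8 · 17^4 · 17^2 ≡ 5 · 81 · 140 ≡ 80 (mod 149).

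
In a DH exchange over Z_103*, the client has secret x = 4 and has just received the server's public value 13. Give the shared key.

30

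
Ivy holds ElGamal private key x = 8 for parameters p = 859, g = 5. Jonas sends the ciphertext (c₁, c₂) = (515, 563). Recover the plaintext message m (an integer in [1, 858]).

147

Shared mask s = c₁^x mod p = 515^8 mod 859.
515^1 ≡ 515 (mod 859)
515^2 = (515^1)^2 ≡ 515^2 = 265225 ≡ 653 (mod 859)
515^4 = (515^2)^2 ≡ 653^2 = 426409 ≡ 345 (mod 859)
515^8 = (515^4)^2 ≡ 345^2 = 119025 ≡ 483 (mod 859)
So s = 483; s⁻¹ ≡ 281 (mod 859).
m = c₂ · s⁻¹ mod 859 = 563 · 281 mod 859 = 147.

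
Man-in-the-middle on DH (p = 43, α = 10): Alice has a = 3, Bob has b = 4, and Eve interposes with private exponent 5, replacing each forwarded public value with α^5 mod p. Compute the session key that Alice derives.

Alice receives Eve's public value M = 10^5 mod 43 instead of the honest one.
10^1 ≡ 10 (mod 43)
10^2 = (10^1)^2 ≡ 10^2 = 100 ≡ 14 (mod 43)
10^4 = (10^2)^2 ≡ 14^2 = 196 ≡ 24 (mod 43)
10^5 = 10^4 · 10^1 ≡ 24 · 10 ≡ 25 (mod 43).
So M = 25. Alice computes K = M^3 mod 43.
25^1 ≡ 25 (mod 43)
25^2 = (25^1)^2 ≡ 25^2 = 625 ≡ 23 (mod 43)
25^3 = 25^2 · 25^1 ≡ 23 · 25 ≡ 16 (mod 43).

16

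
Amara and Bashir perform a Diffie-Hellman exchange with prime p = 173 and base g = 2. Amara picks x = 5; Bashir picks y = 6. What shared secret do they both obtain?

Bashir sends B = g^y mod p = 2^6 mod 173.
2^1 ≡ 2 (mod 173)
2^2 = (2^1)^2 ≡ 2^2 = 4 ≡ 4 (mod 173)
2^4 = (2^2)^2 ≡ 4^2 = 16 ≡ 16 (mod 173)
2^6 = 2^4 · 2^2 ≡ 16 · 4 ≡ 64 (mod 173).
So B = 64. Amara then computes K = B^x mod p = 64^5 mod 173.
64^1 ≡ 64 (mod 173)
64^2 = (64^1)^2 ≡ 64^2 = 4096 ≡ 117 (mod 173)
64^4 = (64^2)^2 ≡ 117^2 = 13689 ≡ 22 (mod 173)
64^5 = 64^4 · 64^1 ≡ 22 · 64 ≡ 24 (mod 173).

24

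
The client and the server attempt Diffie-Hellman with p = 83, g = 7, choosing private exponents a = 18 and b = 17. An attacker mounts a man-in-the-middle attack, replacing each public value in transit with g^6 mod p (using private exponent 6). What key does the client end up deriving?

75

The client receives an attacker's public value M = 7^6 mod 83 instead of the honest one.
7^1 ≡ 7 (mod 83)
7^2 = (7^1)^2 ≡ 7^2 = 49 ≡ 49 (mod 83)
7^4 = (7^2)^2 ≡ 49^2 = 2401 ≡ 77 (mod 83)
7^6 = 7^4 · 7^2 ≡ 77 · 49 ≡ 38 (mod 83).
So M = 38. The client computes K = M^18 mod 83.
38^1 ≡ 38 (mod 83)
38^2 = (38^1)^2 ≡ 38^2 = 1444 ≡ 33 (mod 83)
38^4 = (38^2)^2 ≡ 33^2 = 1089 ≡ 10 (mod 83)
38^8 = (38^4)^2 ≡ 10^2 = 100 ≡ 17 (mod 83)
38^16 = (38^8)^2 ≡ 17^2 = 289 ≡ 40 (mod 83)
38^18 = 38^16 · 38^2 ≡ 40 · 33 ≡ 75 (mod 83).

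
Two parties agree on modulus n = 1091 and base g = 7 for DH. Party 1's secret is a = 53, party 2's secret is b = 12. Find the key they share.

971

Party 1 sends A = g^a mod n = 7^53 mod 1091.
7^1 ≡ 7 (mod 1091)
7^2 = (7^1)^2 ≡ 7^2 = 49 ≡ 49 (mod 1091)
7^4 = (7^2)^2 ≡ 49^2 = 2401 ≡ 219 (mod 1091)
7^8 = (7^4)^2 ≡ 219^2 = 47961 ≡ 1048 (mod 1091)
7^16 = (7^8)^2 ≡ 1048^2 = 1098304 ≡ 758 (mod 1091)
7^32 = (7^16)^2 ≡ 758^2 = 574564 ≡ 698 (mod 1091)
7^53 = 7^32 · 7^16 · 7^4 · 7^1 ≡ 698 · 758 · 219 · 7 ≡ 369 (mod 1091).
So A = 369. Party 2 then computes K = A^b mod n = 369^12 mod 1091.
369^1 ≡ 369 (mod 1091)
369^2 = (369^1)^2 ≡ 369^2 = 136161 ≡ 877 (mod 1091)
369^4 = (369^2)^2 ≡ 877^2 = 769129 ≡ 1065 (mod 1091)
369^8 = (369^4)^2 ≡ 1065^2 = 1134225 ≡ 676 (mod 1091)
369^12 = 369^8 · 369^4 ≡ 676 · 1065 ≡ 971 (mod 1091).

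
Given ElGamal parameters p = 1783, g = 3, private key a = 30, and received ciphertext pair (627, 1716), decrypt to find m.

Shared mask s = c₁^a mod p = 627^30 mod 1783.
627^1 ≡ 627 (mod 1783)
627^2 = (627^1)^2 ≡ 627^2 = 393129 ≡ 869 (mod 1783)
627^4 = (627^2)^2 ≡ 869^2 = 755161 ≡ 952 (mod 1783)
627^8 = (627^4)^2 ≡ 952^2 = 906304 ≡ 540 (mod 1783)
627^16 = (627^8)^2 ≡ 540^2 = 291600 ≡ 971 (mod 1783)
627^30 = 627^16 · 627^8 · 627^4 · 627^2 ≡ 971 · 540 · 952 · 869 ≡ 254 (mod 1783).
So s = 254; s⁻¹ ≡ 1425 (mod 1783).
m = c₂ · s⁻¹ mod 1783 = 1716 · 1425 mod 1783 = 807.

807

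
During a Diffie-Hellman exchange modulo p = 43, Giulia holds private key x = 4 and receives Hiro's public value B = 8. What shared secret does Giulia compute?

11

Shared key K = 8^4 mod 43.
8^1 ≡ 8 (mod 43)
8^2 = (8^1)^2 ≡ 8^2 = 64 ≡ 21 (mod 43)
8^4 = (8^2)^2 ≡ 21^2 = 441 ≡ 11 (mod 43)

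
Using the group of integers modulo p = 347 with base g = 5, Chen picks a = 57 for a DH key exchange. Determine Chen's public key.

Public value = 5^57 mod 347.
5^1 ≡ 5 (mod 347)
5^2 = (5^1)^2 ≡ 5^2 = 25 ≡ 25 (mod 347)
5^4 = (5^2)^2 ≡ 25^2 = 625 ≡ 278 (mod 347)
5^8 = (5^4)^2 ≡ 278^2 = 77284 ≡ 250 (mod 347)
5^16 = (5^8)^2 ≡ 250^2 = 62500 ≡ 40 (mod 347)
5^32 = (5^16)^2 ≡ 40^2 = 1600 ≡ 212 (mod 347)
5^57 = 5^32 · 5^16 · 5^8 · 5^1 ≡ 212 · 40 · 250 · 5 ≡ 191 (mod 347).

191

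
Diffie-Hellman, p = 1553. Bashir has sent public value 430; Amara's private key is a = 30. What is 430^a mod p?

1197

Shared key K = 430^30 mod 1553.
430^1 ≡ 430 (mod 1553)
430^2 = (430^1)^2 ≡ 430^2 = 184900 ≡ 93 (mod 1553)
430^4 = (430^2)^2 ≡ 93^2 = 8649 ≡ 884 (mod 1553)
430^8 = (430^4)^2 ≡ 884^2 = 781456 ≡ 297 (mod 1553)
430^16 = (430^8)^2 ≡ 297^2 = 88209 ≡ 1241 (mod 1553)
430^30 = 430^16 · 430^8 · 430^4 · 430^2 ≡ 1241 · 297 · 884 · 93 ≡ 1197 (mod 1553).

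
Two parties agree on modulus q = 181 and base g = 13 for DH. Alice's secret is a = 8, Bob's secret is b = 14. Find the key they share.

75

Alice sends A = g^a mod q = 13^8 mod 181.
13^1 ≡ 13 (mod 181)
13^2 = (13^1)^2 ≡ 13^2 = 169 ≡ 169 (mod 181)
13^4 = (13^2)^2 ≡ 169^2 = 28561 ≡ 144 (mod 181)
13^8 = (13^4)^2 ≡ 144^2 = 20736 ≡ 102 (mod 181)
So A = 102. Bob then computes K = A^b mod q = 102^14 mod 181.
102^1 ≡ 102 (mod 181)
102^2 = (102^1)^2 ≡ 102^2 = 10404 ≡ 87 (mod 181)
102^4 = (102^2)^2 ≡ 87^2 = 7569 ≡ 148 (mod 181)
102^8 = (102^4)^2 ≡ 148^2 = 21904 ≡ 3 (mod 181)
102^14 = 102^8 · 102^4 · 102^2 ≡ 3 · 148 · 87 ≡ 75 (mod 181).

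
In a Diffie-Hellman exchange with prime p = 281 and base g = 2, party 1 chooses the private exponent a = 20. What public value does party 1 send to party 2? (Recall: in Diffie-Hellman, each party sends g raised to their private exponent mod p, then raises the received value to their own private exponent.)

165

Public value = 2^20 mod 281.
2^1 ≡ 2 (mod 281)
2^2 = (2^1)^2 ≡ 2^2 = 4 ≡ 4 (mod 281)
2^4 = (2^2)^2 ≡ 4^2 = 16 ≡ 16 (mod 281)
2^8 = (2^4)^2 ≡ 16^2 = 256 ≡ 256 (mod 281)
2^16 = (2^8)^2 ≡ 256^2 = 65536 ≡ 63 (mod 281)
2^20 = 2^16 · 2^4 ≡ 63 · 16 ≡ 165 (mod 281).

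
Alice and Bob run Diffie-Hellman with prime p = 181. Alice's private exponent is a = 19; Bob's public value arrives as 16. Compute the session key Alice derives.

Shared key K = 16^19 mod 181.
16^1 ≡ 16 (mod 181)
16^2 = (16^1)^2 ≡ 16^2 = 256 ≡ 75 (mod 181)
16^4 = (16^2)^2 ≡ 75^2 = 5625 ≡ 14 (mod 181)
16^8 = (16^4)^2 ≡ 14^2 = 196 ≡ 15 (mod 181)
16^16 = (16^8)^2 ≡ 15^2 = 225 ≡ 44 (mod 181)
16^19 = 16^16 · 16^2 · 16^1 ≡ 44 · 75 · 16 ≡ 129 (mod 181).

129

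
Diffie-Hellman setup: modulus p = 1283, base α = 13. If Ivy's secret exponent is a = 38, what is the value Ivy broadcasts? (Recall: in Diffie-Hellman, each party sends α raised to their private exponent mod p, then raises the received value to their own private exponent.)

Public value = 13^38 (mod 1283).
13^1 ≡ 13 (mod 1283)
13^2 = (13^1)^2 ≡ 13^2 = 169 ≡ 169 (mod 1283)
13^4 = (13^2)^2 ≡ 169^2 = 28561 ≡ 335 (mod 1283)
13^8 = (13^4)^2 ≡ 335^2 = 112225 ≡ 604 (mod 1283)
13^16 = (13^8)^2 ≡ 604^2 = 364816 ≡ 444 (mod 1283)
13^32 = (13^16)^2 ≡ 444^2 = 197136 ≡ 837 (mod 1283)
13^38 = 13^32 · 13^4 · 13^2 ≡ 837 · 335 · 169 ≡ 433 (mod 1283).

433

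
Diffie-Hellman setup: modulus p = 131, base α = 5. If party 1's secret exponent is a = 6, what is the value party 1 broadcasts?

36

Public value = 5^{6} \pmod{131}.
5^1 ≡ 5 (mod 131)
5^2 = (5^1)^2 ≡ 5^2 = 25 ≡ 25 (mod 131)
5^4 = (5^2)^2 ≡ 25^2 = 625 ≡ 101 (mod 131)
5^6 = 5^4 · 5^2 ≡ 101 · 25 ≡ 36 (mod 131).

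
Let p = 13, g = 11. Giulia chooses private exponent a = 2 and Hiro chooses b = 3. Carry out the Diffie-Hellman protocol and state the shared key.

12

Giulia sends A = g^a mod p = 11^2 mod 13.
11^1 ≡ 11 (mod 13)
11^2 = (11^1)^2 ≡ 11^2 = 121 ≡ 4 (mod 13)
So A = 4. Hiro then computes K = A^b mod p = 4^3 mod 13.
4^1 ≡ 4 (mod 13)
4^2 = (4^1)^2 ≡ 4^2 = 16 ≡ 3 (mod 13)
4^3 = 4^2 · 4^1 ≡ 3 · 4 ≡ 12 (mod 13).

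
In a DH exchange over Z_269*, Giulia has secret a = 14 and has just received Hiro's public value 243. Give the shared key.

207

Shared key K = 243^14 mod 269.
243^1 ≡ 243 (mod 269)
243^2 = (243^1)^2 ≡ 243^2 = 59049 ≡ 138 (mod 269)
243^4 = (243^2)^2 ≡ 138^2 = 19044 ≡ 214 (mod 269)
243^8 = (243^4)^2 ≡ 214^2 = 45796 ≡ 66 (mod 269)
243^14 = 243^8 · 243^4 · 243^2 ≡ 66 · 214 · 138 ≡ 207 (mod 269).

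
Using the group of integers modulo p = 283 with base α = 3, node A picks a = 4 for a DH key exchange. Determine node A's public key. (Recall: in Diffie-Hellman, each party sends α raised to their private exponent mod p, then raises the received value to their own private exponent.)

Public value = 3^4 mod 283.
3^1 ≡ 3 (mod 283)
3^2 = (3^1)^2 ≡ 3^2 = 9 ≡ 9 (mod 283)
3^4 = (3^2)^2 ≡ 9^2 = 81 ≡ 81 (mod 283)

81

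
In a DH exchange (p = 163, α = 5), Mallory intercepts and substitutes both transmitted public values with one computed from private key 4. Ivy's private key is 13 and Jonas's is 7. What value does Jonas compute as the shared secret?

Jonas receives Mallory's public value M = 5^4 mod 163 instead of the honest one.
5^1 ≡ 5 (mod 163)
5^2 = (5^1)^2 ≡ 5^2 = 25 ≡ 25 (mod 163)
5^4 = (5^2)^2 ≡ 25^2 = 625 ≡ 136 (mod 163)
So M = 136. Jonas computes K = M^7 mod 163.
136^1 ≡ 136 (mod 163)
136^2 = (136^1)^2 ≡ 136^2 = 18496 ≡ 77 (mod 163)
136^4 = (136^2)^2 ≡ 77^2 = 5929 ≡ 61 (mod 163)
136^7 = 136^4 · 136^2 · 136^1 ≡ 61 · 77 · 136 ≡ 158 (mod 163).

158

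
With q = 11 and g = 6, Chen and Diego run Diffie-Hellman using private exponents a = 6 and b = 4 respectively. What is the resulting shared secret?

Diego sends B = g^b mod q = 6^4 mod 11.
6^1 ≡ 6 (mod 11)
6^2 = (6^1)^2 ≡ 6^2 = 36 ≡ 3 (mod 11)
6^4 = (6^2)^2 ≡ 3^2 = 9 ≡ 9 (mod 11)
So B = 9. Chen then computes K = B^a mod q = 9^6 mod 11.
9^1 ≡ 9 (mod 11)
9^2 = (9^1)^2 ≡ 9^2 = 81 ≡ 4 (mod 11)
9^4 = (9^2)^2 ≡ 4^2 = 16 ≡ 5 (mod 11)
9^6 = 9^4 · 9^2 ≡ 5 · 4 ≡ 9 (mod 11).

9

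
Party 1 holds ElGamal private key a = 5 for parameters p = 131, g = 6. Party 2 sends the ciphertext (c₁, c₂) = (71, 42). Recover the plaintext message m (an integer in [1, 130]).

Shared mask s = c₁^a mod p = 71^5 mod 131.
71^1 ≡ 71 (mod 131)
71^2 = (71^1)^2 ≡ 71^2 = 5041 ≡ 63 (mod 131)
71^4 = (71^2)^2 ≡ 63^2 = 3969 ≡ 39 (mod 131)
71^5 = 71^4 · 71^1 ≡ 39 · 71 ≡ 18 (mod 131).
So s = 18; s⁻¹ ≡ 51 (mod 131).
m = c₂ · s⁻¹ mod 131 = 42 · 51 mod 131 = 46.

46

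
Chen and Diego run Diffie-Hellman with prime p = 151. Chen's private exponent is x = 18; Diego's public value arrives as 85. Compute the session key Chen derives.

8

Shared key K = 85^18 mod 151.
85^1 ≡ 85 (mod 151)
85^2 = (85^1)^2 ≡ 85^2 = 7225 ≡ 128 (mod 151)
85^4 = (85^2)^2 ≡ 128^2 = 16384 ≡ 76 (mod 151)
85^8 = (85^4)^2 ≡ 76^2 = 5776 ≡ 38 (mod 151)
85^16 = (85^8)^2 ≡ 38^2 = 1444 ≡ 85 (mod 151)
85^18 = 85^16 · 85^2 ≡ 85 · 128 ≡ 8 (mod 151).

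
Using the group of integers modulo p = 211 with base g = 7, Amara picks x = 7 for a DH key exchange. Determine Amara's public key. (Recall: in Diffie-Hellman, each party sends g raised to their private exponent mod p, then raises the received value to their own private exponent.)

10

Public value = 7^7 mod 211.
7^1 ≡ 7 (mod 211)
7^2 = (7^1)^2 ≡ 7^2 = 49 ≡ 49 (mod 211)
7^4 = (7^2)^2 ≡ 49^2 = 2401 ≡ 80 (mod 211)
7^7 = 7^4 · 7^2 · 7^1 ≡ 80 · 49 · 7 ≡ 10 (mod 211).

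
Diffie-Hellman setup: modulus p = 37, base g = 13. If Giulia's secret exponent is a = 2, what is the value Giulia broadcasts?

21

Public value = 13^2 mod 37.
13^1 ≡ 13 (mod 37)
13^2 = (13^1)^2 ≡ 13^2 = 169 ≡ 21 (mod 37)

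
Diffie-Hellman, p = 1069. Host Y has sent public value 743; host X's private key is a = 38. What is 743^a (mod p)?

Shared key K = 743^38 mod 1069.
743^1 ≡ 743 (mod 1069)
743^2 = (743^1)^2 ≡ 743^2 = 552049 ≡ 445 (mod 1069)
743^4 = (743^2)^2 ≡ 445^2 = 198025 ≡ 260 (mod 1069)
743^8 = (743^4)^2 ≡ 260^2 = 67600 ≡ 253 (mod 1069)
743^16 = (743^8)^2 ≡ 253^2 = 64009 ≡ 938 (mod 1069)
743^32 = (743^16)^2 ≡ 938^2 = 879844 ≡ 57 (mod 1069)
743^38 = 743^32 · 743^4 · 743^2 ≡ 57 · 260 · 445 ≡ 239 (mod 1069).

239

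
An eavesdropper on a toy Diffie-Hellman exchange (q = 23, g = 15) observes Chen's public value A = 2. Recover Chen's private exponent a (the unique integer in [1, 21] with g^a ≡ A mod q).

4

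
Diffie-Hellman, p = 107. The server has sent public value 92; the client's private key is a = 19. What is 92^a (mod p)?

Shared key K = 92^19 mod 107.
92^1 ≡ 92 (mod 107)
92^2 = (92^1)^2 ≡ 92^2 = 8464 ≡ 11 (mod 107)
92^4 = (92^2)^2 ≡ 11^2 = 121 ≡ 14 (mod 107)
92^8 = (92^4)^2 ≡ 14^2 = 196 ≡ 89 (mod 107)
92^16 = (92^8)^2 ≡ 89^2 = 7921 ≡ 3 (mod 107)
92^19 = 92^16 · 92^2 · 92^1 ≡ 3 · 11 · 92 ≡ 40 (mod 107).

40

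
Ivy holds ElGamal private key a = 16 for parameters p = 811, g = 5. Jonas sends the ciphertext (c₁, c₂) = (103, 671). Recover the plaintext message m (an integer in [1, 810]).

Shared mask s = c₁^a mod p = 103^16 mod 811.
103^1 ≡ 103 (mod 811)
103^2 = (103^1)^2 ≡ 103^2 = 10609 ≡ 66 (mod 811)
103^4 = (103^2)^2 ≡ 66^2 = 4356 ≡ 301 (mod 811)
103^8 = (103^4)^2 ≡ 301^2 = 90601 ≡ 580 (mod 811)
103^16 = (103^8)^2 ≡ 580^2 = 336400 ≡ 646 (mod 811)
So s = 646; s⁻¹ ≡ 521 (mod 811).
m = c₂ · s⁻¹ mod 811 = 671 · 521 mod 811 = 50.

50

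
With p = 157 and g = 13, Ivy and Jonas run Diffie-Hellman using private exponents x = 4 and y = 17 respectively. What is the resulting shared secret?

12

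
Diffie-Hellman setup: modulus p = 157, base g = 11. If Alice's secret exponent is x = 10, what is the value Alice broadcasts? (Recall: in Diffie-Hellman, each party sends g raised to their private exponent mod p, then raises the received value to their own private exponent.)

Public value = 11^10 mod 157.
11^1 ≡ 11 (mod 157)
11^2 = (11^1)^2 ≡ 11^2 = 121 ≡ 121 (mod 157)
11^4 = (11^2)^2 ≡ 121^2 = 14641 ≡ 40 (mod 157)
11^8 = (11^4)^2 ≡ 40^2 = 1600 ≡ 30 (mod 157)
11^10 = 11^8 · 11^2 ≡ 30 · 121 ≡ 19 (mod 157).

19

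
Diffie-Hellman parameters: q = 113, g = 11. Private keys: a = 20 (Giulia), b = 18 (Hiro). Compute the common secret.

Hiro sends B = g^b mod q = 11^18 mod 113.
11^1 ≡ 11 (mod 113)
11^2 = (11^1)^2 ≡ 11^2 = 121 ≡ 8 (mod 113)
11^4 = (11^2)^2 ≡ 8^2 = 64 ≡ 64 (mod 113)
11^8 = (11^4)^2 ≡ 64^2 = 4096 ≡ 28 (mod 113)
11^16 = (11^8)^2 ≡ 28^2 = 784 ≡ 106 (mod 113)
11^18 = 11^16 · 11^2 ≡ 106 · 8 ≡ 57 (mod 113).
So B = 57. Giulia then computes K = B^a mod q = 57^20 mod 113.
57^1 ≡ 57 (mod 113)
57^2 = (57^1)^2 ≡ 57^2 = 3249 ≡ 85 (mod 113)
57^4 = (57^2)^2 ≡ 85^2 = 7225 ≡ 106 (mod 113)
57^8 = (57^4)^2 ≡ 106^2 = 11236 ≡ 49 (mod 113)
57^16 = (57^8)^2 ≡ 49^2 = 2401 ≡ 28 (mod 113)
57^20 = 57^16 · 57^4 ≡ 28 · 106 ≡ 30 (mod 113).

30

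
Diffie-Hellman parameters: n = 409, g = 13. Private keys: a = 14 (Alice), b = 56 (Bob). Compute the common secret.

Bob sends B = g^b mod n = 13^56 mod 409.
13^1 ≡ 13 (mod 409)
13^2 = (13^1)^2 ≡ 13^2 = 169 ≡ 169 (mod 409)
13^4 = (13^2)^2 ≡ 169^2 = 28561 ≡ 340 (mod 409)
13^8 = (13^4)^2 ≡ 340^2 = 115600 ≡ 262 (mod 409)
13^16 = (13^8)^2 ≡ 262^2 = 68644 ≡ 341 (mod 409)
13^32 = (13^16)^2 ≡ 341^2 = 116281 ≡ 125 (mod 409)
13^56 = 13^32 · 13^16 · 13^8 ≡ 125 · 341 · 262 ≡ 5 (mod 409).
So B = 5. Alice then computes K = B^a mod n = 5^14 mod 409.
5^1 ≡ 5 (mod 409)
5^2 = (5^1)^2 ≡ 5^2 = 25 ≡ 25 (mod 409)
5^4 = (5^2)^2 ≡ 25^2 = 625 ≡ 216 (mod 409)
5^8 = (5^4)^2 ≡ 216^2 = 46656 ≡ 30 (mod 409)
5^14 = 5^8 · 5^4 · 5^2 ≡ 30 · 216 · 25 ≡ 36 (mod 409).

36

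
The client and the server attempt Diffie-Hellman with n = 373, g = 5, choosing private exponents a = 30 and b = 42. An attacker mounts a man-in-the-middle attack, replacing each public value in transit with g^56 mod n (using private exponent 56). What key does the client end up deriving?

The client receives an attacker's public value M = 5^56 mod 373 instead of the honest one.
5^1 ≡ 5 (mod 373)
5^2 = (5^1)^2 ≡ 5^2 = 25 ≡ 25 (mod 373)
5^4 = (5^2)^2 ≡ 25^2 = 625 ≡ 252 (mod 373)
5^8 = (5^4)^2 ≡ 252^2 = 63504 ≡ 94 (mod 373)
5^16 = (5^8)^2 ≡ 94^2 = 8836 ≡ 257 (mod 373)
5^32 = (5^16)^2 ≡ 257^2 = 66049 ≡ 28 (mod 373)
5^56 = 5^32 · 5^16 · 5^8 ≡ 28 · 257 · 94 ≡ 175 (mod 373).
So M = 175. The client computes K = M^30 mod 373.
175^1 ≡ 175 (mod 373)
175^2 = (175^1)^2 ≡ 175^2 = 30625 ≡ 39 (mod 373)
175^4 = (175^2)^2 ≡ 39^2 = 1521 ≡ 29 (mod 373)
175^8 = (175^4)^2 ≡ 29^2 = 841 ≡ 95 (mod 373)
175^16 = (175^8)^2 ≡ 95^2 = 9025 ≡ 73 (mod 373)
175^30 = 175^16 · 175^8 · 175^4 · 175^2 ≡ 73 · 95 · 29 · 39 ≡ 41 (mod 373).

41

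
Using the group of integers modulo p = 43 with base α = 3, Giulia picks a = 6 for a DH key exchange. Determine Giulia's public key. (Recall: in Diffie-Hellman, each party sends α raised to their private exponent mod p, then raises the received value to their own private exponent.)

41

Public value = 3^6 (mod 43).
3^1 ≡ 3 (mod 43)
3^2 = (3^1)^2 ≡ 3^2 = 9 ≡ 9 (mod 43)
3^4 = (3^2)^2 ≡ 9^2 = 81 ≡ 38 (mod 43)
3^6 = 3^4 · 3^2 ≡ 38 · 9 ≡ 41 (mod 43).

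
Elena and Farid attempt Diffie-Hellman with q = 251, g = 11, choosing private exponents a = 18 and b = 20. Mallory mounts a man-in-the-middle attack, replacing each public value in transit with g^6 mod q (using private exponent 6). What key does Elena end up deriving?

Elena receives Mallory's public value M = 11^6 mod 251 instead of the honest one.
11^1 ≡ 11 (mod 251)
11^2 = (11^1)^2 ≡ 11^2 = 121 ≡ 121 (mod 251)
11^4 = (11^2)^2 ≡ 121^2 = 14641 ≡ 83 (mod 251)
11^6 = 11^4 · 11^2 ≡ 83 · 121 ≡ 3 (mod 251).
So M = 3. Elena computes K = M^18 mod 251.
3^1 ≡ 3 (mod 251)
3^2 = (3^1)^2 ≡ 3^2 = 9 ≡ 9 (mod 251)
3^4 = (3^2)^2 ≡ 9^2 = 81 ≡ 81 (mod 251)
3^8 = (3^4)^2 ≡ 81^2 = 6561 ≡ 35 (mod 251)
3^16 = (3^8)^2 ≡ 35^2 = 1225 ≡ 221 (mod 251)
3^18 = 3^16 · 3^2 ≡ 221 · 9 ≡ 232 (mod 251).

232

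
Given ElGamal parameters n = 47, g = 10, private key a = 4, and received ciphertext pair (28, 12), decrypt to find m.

27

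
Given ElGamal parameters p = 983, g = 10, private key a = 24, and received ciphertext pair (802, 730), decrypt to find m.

932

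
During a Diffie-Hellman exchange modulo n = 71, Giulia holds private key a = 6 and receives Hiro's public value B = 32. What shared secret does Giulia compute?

Shared key K = 32^6 mod 71.
32^1 ≡ 32 (mod 71)
32^2 = (32^1)^2 ≡ 32^2 = 1024 ≡ 30 (mod 71)
32^4 = (32^2)^2 ≡ 30^2 = 900 ≡ 48 (mod 71)
32^6 = 32^4 · 32^2 ≡ 48 · 30 ≡ 20 (mod 71).

20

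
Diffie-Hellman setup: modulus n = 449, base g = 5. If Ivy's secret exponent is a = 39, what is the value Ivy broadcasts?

273

Public value = 5^39 mod 449.
5^1 ≡ 5 (mod 449)
5^2 = (5^1)^2 ≡ 5^2 = 25 ≡ 25 (mod 449)
5^4 = (5^2)^2 ≡ 25^2 = 625 ≡ 176 (mod 449)
5^8 = (5^4)^2 ≡ 176^2 = 30976 ≡ 444 (mod 449)
5^16 = (5^8)^2 ≡ 444^2 = 197136 ≡ 25 (mod 449)
5^32 = (5^16)^2 ≡ 25^2 = 625 ≡ 176 (mod 449)
5^39 = 5^32 · 5^4 · 5^2 · 5^1 ≡ 176 · 176 · 25 · 5 ≡ 273 (mod 449).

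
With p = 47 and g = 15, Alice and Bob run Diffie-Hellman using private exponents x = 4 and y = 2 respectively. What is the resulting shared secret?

36

Bob sends B = g^y mod p = 15^2 mod 47.
15^1 ≡ 15 (mod 47)
15^2 = (15^1)^2 ≡ 15^2 = 225 ≡ 37 (mod 47)
So B = 37. Alice then computes K = B^x mod p = 37^4 mod 47.
37^1 ≡ 37 (mod 47)
37^2 = (37^1)^2 ≡ 37^2 = 1369 ≡ 6 (mod 47)
37^4 = (37^2)^2 ≡ 6^2 = 36 ≡ 36 (mod 47)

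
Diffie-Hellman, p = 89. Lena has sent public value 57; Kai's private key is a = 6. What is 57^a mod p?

78

Shared key K = 57^6 mod 89.
57^1 ≡ 57 (mod 89)
57^2 = (57^1)^2 ≡ 57^2 = 3249 ≡ 45 (mod 89)
57^4 = (57^2)^2 ≡ 45^2 = 2025 ≡ 67 (mod 89)
57^6 = 57^4 · 57^2 ≡ 67 · 45 ≡ 78 (mod 89).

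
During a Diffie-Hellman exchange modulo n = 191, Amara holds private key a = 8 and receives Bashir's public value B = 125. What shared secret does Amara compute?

69

Shared key K = 125^8 mod 191.
125^1 ≡ 125 (mod 191)
125^2 = (125^1)^2 ≡ 125^2 = 15625 ≡ 154 (mod 191)
125^4 = (125^2)^2 ≡ 154^2 = 23716 ≡ 32 (mod 191)
125^8 = (125^4)^2 ≡ 32^2 = 1024 ≡ 69 (mod 191)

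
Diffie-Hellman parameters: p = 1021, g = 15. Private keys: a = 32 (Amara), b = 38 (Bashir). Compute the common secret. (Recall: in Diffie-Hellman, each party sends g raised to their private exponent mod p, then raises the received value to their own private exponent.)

Bashir sends B = g^b mod p = 15^38 mod 1021.
15^1 ≡ 15 (mod 1021)
15^2 = (15^1)^2 ≡ 15^2 = 225 ≡ 225 (mod 1021)
15^4 = (15^2)^2 ≡ 225^2 = 50625 ≡ 596 (mod 1021)
15^8 = (15^4)^2 ≡ 596^2 = 355216 ≡ 929 (mod 1021)
15^16 = (15^8)^2 ≡ 929^2 = 863041 ≡ 296 (mod 1021)
15^32 = (15^16)^2 ≡ 296^2 = 87616 ≡ 831 (mod 1021)
15^38 = 15^32 · 15^4 · 15^2 ≡ 831 · 596 · 225 ≡ 55 (mod 1021).
So B = 55. Amara then computes K = B^a mod p = 55^32 mod 1021.
55^1 ≡ 55 (mod 1021)
55^2 = (55^1)^2 ≡ 55^2 = 3025 ≡ 983 (mod 1021)
55^4 = (55^2)^2 ≡ 983^2 = 966289 ≡ 423 (mod 1021)
55^8 = (55^4)^2 ≡ 423^2 = 178929 ≡ 254 (mod 1021)
55^16 = (55^8)^2 ≡ 254^2 = 64516 ≡ 193 (mod 1021)
55^32 = (55^16)^2 ≡ 193^2 = 37249 ≡ 493 (mod 1021)

493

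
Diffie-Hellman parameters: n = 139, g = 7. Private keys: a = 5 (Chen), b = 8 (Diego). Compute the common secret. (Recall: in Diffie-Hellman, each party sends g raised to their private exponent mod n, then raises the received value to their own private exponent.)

Chen sends A = g^a mod n = 7^5 mod 139.
7^1 ≡ 7 (mod 139)
7^2 = (7^1)^2 ≡ 7^2 = 49 ≡ 49 (mod 139)
7^4 = (7^2)^2 ≡ 49^2 = 2401 ≡ 38 (mod 139)
7^5 = 7^4 · 7^1 ≡ 38 · 7 ≡ 127 (mod 139).
So A = 127. Diego then computes K = A^b mod n = 127^8 mod 139.
127^1 ≡ 127 (mod 139)
127^2 = (127^1)^2 ≡ 127^2 = 16129 ≡ 5 (mod 139)
127^4 = (127^2)^2 ≡ 5^2 = 25 ≡ 25 (mod 139)
127^8 = (127^4)^2 ≡ 25^2 = 625 ≡ 69 (mod 139)

69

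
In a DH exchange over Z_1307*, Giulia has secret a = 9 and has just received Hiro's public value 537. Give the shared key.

556

Shared key K = 537^9 mod 1307.
537^1 ≡ 537 (mod 1307)
537^2 = (537^1)^2 ≡ 537^2 = 288369 ≡ 829 (mod 1307)
537^4 = (537^2)^2 ≡ 829^2 = 687241 ≡ 1066 (mod 1307)
537^8 = (537^4)^2 ≡ 1066^2 = 1136356 ≡ 573 (mod 1307)
537^9 = 537^8 · 537^1 ≡ 573 · 537 ≡ 556 (mod 1307).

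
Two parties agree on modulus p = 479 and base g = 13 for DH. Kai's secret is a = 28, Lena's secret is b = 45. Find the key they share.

105

Lena sends B = g^b mod p = 13^45 mod 479.
13^1 ≡ 13 (mod 479)
13^2 = (13^1)^2 ≡ 13^2 = 169 ≡ 169 (mod 479)
13^4 = (13^2)^2 ≡ 169^2 = 28561 ≡ 300 (mod 479)
13^8 = (13^4)^2 ≡ 300^2 = 90000 ≡ 427 (mod 479)
13^16 = (13^8)^2 ≡ 427^2 = 182329 ≡ 309 (mod 479)
13^32 = (13^16)^2 ≡ 309^2 = 95481 ≡ 160 (mod 479)
13^45 = 13^32 · 13^8 · 13^4 · 13^1 ≡ 160 · 427 · 300 · 13 ≡ 418 (mod 479).
So B = 418. Kai then computes K = B^a mod p = 418^28 mod 479.
418^1 ≡ 418 (mod 479)
418^2 = (418^1)^2 ≡ 418^2 = 174724 ≡ 368 (mod 479)
418^4 = (418^2)^2 ≡ 368^2 = 135424 ≡ 346 (mod 479)
418^8 = (418^4)^2 ≡ 346^2 = 119716 ≡ 445 (mod 479)
418^16 = (418^8)^2 ≡ 445^2 = 198025 ≡ 198 (mod 479)
418^28 = 418^16 · 418^8 · 418^4 ≡ 198 · 445 · 346 ≡ 105 (mod 479).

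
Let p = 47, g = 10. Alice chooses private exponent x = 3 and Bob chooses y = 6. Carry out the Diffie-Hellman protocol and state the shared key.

3

Bob sends B = g^y mod p = 10^6 mod 47.
10^1 ≡ 10 (mod 47)
10^2 = (10^1)^2 ≡ 10^2 = 100 ≡ 6 (mod 47)
10^4 = (10^2)^2 ≡ 6^2 = 36 ≡ 36 (mod 47)
10^6 = 10^4 · 10^2 ≡ 36 · 6 ≡ 28 (mod 47).
So B = 28. Alice then computes K = B^x mod p = 28^3 mod 47.
28^1 ≡ 28 (mod 47)
28^2 = (28^1)^2 ≡ 28^2 = 784 ≡ 32 (mod 47)
28^3 = 28^2 · 28^1 ≡ 32 · 28 ≡ 3 (mod 47).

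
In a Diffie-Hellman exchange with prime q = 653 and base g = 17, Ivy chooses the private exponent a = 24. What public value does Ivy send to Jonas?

92

Public value = 17^24 mod 653.
17^1 ≡ 17 (mod 653)
17^2 = (17^1)^2 ≡ 17^2 = 289 ≡ 289 (mod 653)
17^4 = (17^2)^2 ≡ 289^2 = 83521 ≡ 590 (mod 653)
17^8 = (17^4)^2 ≡ 590^2 = 348100 ≡ 51 (mod 653)
17^16 = (17^8)^2 ≡ 51^2 = 2601 ≡ 642 (mod 653)
17^24 = 17^16 · 17^8 ≡ 642 · 51 ≡ 92 (mod 653).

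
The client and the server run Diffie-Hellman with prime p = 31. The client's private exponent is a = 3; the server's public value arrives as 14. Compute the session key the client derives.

16

Shared key K = 14^3 mod 31.
14^1 ≡ 14 (mod 31)
14^2 = (14^1)^2 ≡ 14^2 = 196 ≡ 10 (mod 31)
14^3 = 14^2 · 14^1 ≡ 10 · 14 ≡ 16 (mod 31).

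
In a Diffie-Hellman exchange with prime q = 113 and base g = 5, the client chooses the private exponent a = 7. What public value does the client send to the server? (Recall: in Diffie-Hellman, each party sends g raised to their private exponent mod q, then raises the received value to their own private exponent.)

Public value = 5^7 (mod 113).
5^1 ≡ 5 (mod 113)
5^2 = (5^1)^2 ≡ 5^2 = 25 ≡ 25 (mod 113)
5^4 = (5^2)^2 ≡ 25^2 = 625 ≡ 60 (mod 113)
5^7 = 5^4 · 5^2 · 5^1 ≡ 60 · 25 · 5 ≡ 42 (mod 113).

42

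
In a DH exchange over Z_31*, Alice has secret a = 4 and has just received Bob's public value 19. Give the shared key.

Shared key K = 19^4 mod 31.
19^1 ≡ 19 (mod 31)
19^2 = (19^1)^2 ≡ 19^2 = 361 ≡ 20 (mod 31)
19^4 = (19^2)^2 ≡ 20^2 = 400 ≡ 28 (mod 31)

28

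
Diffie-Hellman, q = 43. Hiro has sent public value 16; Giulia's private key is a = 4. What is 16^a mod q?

4

Shared key K = 16^4 mod 43.
16^1 ≡ 16 (mod 43)
16^2 = (16^1)^2 ≡ 16^2 = 256 ≡ 41 (mod 43)
16^4 = (16^2)^2 ≡ 41^2 = 1681 ≡ 4 (mod 43)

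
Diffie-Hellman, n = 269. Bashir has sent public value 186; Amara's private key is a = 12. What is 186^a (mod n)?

205

Shared key K = 186^12 mod 269.
186^1 ≡ 186 (mod 269)
186^2 = (186^1)^2 ≡ 186^2 = 34596 ≡ 164 (mod 269)
186^4 = (186^2)^2 ≡ 164^2 = 26896 ≡ 265 (mod 269)
186^8 = (186^4)^2 ≡ 265^2 = 70225 ≡ 16 (mod 269)
186^12 = 186^8 · 186^4 ≡ 16 · 265 ≡ 205 (mod 269).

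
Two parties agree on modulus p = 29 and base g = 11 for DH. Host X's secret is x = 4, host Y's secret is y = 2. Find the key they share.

Host Y sends B = g^y mod p = 11^2 mod 29.
11^1 ≡ 11 (mod 29)
11^2 = (11^1)^2 ≡ 11^2 = 121 ≡ 5 (mod 29)
So B = 5. Host X then computes K = B^x mod p = 5^4 mod 29.
5^1 ≡ 5 (mod 29)
5^2 = (5^1)^2 ≡ 5^2 = 25 ≡ 25 (mod 29)
5^4 = (5^2)^2 ≡ 25^2 = 625 ≡ 16 (mod 29)

16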